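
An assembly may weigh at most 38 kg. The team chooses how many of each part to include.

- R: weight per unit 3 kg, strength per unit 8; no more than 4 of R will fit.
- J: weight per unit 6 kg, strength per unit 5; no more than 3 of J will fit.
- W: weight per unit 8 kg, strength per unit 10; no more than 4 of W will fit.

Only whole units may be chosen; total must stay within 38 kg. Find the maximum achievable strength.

4×R, 1×J, and 2×W: weight 34 ≤ 38, strength 4·8 + 1·5 + 2·10 = 57.
4×R and 3×W: weight 36 ≤ 38, strength 4·8 + 3·10 = 62.
Best is 62.

62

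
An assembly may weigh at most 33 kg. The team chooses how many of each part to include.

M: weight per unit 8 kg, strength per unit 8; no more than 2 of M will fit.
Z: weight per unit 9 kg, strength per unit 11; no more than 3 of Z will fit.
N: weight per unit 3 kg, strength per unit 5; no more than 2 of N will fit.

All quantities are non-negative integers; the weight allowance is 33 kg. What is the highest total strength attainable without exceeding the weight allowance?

Take 3×Z and 2×N: weight 33 ≤ 33, strength 3·11 + 2·5 = 43.
N has the best ratio (5/3) and is taken to its limit of 2; remaining capacity is filled optimally with the others.

43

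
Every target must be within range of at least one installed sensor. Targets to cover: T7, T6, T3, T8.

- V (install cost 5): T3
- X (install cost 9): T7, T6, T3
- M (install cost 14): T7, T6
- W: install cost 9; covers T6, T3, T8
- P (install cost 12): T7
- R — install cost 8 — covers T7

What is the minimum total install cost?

The greedy cost-per-new-target heuristic would pick X and W for 18, but a cheaper cover exists.
Choose W and R: together they cover T7, T6, T3, T8 — every target.
Total install cost: 9 + 8 = 17.
No cover costs less than 17.

17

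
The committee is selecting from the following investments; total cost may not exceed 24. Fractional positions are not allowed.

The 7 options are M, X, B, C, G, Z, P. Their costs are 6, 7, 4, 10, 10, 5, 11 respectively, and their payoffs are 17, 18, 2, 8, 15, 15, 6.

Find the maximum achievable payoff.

Allowing fractional choices, the relaxed optimum would be about 59.0, but investments are indivisible.
M + X + G: cost 6 + 7 + 10 = 23 ≤ 24, payoff 17 + 18 + 15 = 50.
M + X + B + Z: cost 6 + 7 + 4 + 5 = 22 ≤ 24, payoff 17 + 18 + 2 + 15 = 52.
M + X + Z: cost 6 + 7 + 5 = 18 ≤ 24, payoff 17 + 18 + 15 = 50.
Best is M, X, B, and Z with total payoff 52.

52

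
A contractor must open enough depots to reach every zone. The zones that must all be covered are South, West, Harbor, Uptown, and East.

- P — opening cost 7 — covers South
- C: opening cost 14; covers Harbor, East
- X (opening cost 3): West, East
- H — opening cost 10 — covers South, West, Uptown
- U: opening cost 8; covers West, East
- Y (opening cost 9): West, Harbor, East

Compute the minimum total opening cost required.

19

The greedy cost-per-new-zone heuristic would pick X, H, and Y for 22, but a cheaper cover exists.
Choose H and Y: together they cover South, West, Harbor, Uptown, East — every zone.
Total opening cost: 10 + 9 = 19.
No cover costs less than 19.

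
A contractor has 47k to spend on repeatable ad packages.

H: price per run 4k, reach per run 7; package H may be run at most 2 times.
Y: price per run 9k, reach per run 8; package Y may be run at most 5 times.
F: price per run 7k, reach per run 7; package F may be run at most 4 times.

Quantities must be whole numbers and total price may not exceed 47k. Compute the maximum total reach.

2×H, 2×Y, and 3×F: price 47 ≤ 47, reach 2·7 + 2·8 + 3·7 = 51.
2×H, 1×Y, and 4×F: price 45 ≤ 47, reach 2·7 + 1·8 + 4·7 = 50.
Best is 51.

51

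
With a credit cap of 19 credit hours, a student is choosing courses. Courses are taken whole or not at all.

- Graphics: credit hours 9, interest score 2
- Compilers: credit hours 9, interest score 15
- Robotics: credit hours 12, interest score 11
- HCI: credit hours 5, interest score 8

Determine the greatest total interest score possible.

23

Compilers + HCI: credit hours 9 + 5 = 14 ≤ 19, interest score 15 + 8 = 23.
Graphics + Compilers: credit hours 9 + 9 = 18 ≤ 19, interest score 2 + 15 = 17.
Robotics + HCI: credit hours 12 + 5 = 17 ≤ 19, interest score 11 + 8 = 19.
Best is Compilers and HCI with total interest score 23.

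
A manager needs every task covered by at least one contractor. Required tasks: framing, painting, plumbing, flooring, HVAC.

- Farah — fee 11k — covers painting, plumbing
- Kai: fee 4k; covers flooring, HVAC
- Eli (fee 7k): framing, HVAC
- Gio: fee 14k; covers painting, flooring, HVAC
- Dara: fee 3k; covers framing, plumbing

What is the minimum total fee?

17

The greedy cost-per-new-task heuristic would pick Dara, Kai, and Farah for 18, but a cheaper cover exists.
Choose Gio and Dara: together they cover framing, painting, plumbing, flooring, HVAC — every task.
Total fee: 14 + 3 = 17.
No cover costs less than 17.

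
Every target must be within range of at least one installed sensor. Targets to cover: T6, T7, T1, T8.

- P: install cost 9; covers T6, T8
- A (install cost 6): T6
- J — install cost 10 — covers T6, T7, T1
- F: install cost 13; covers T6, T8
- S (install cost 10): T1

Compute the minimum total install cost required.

This is an integer covering problem.
Choose P and J: together they cover T6, T7, T1, T8 — every target.
Total install cost: 9 + 10 = 19.

19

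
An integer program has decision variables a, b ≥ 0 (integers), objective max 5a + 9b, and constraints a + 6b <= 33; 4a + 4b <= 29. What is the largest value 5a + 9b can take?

55

Relaxing integrality, the LP optimum is 56.85 at (a,b) = (2.1, 5.15), which is not an integer point.
(a,b)=(2,5): 1·2+6·5=32≤33, 4·2+4·5=28≤29, objective 55.
(a,b)=(3,4): 1·3+6·4=27≤33, 4·3+4·4=28≤29, objective 51.
(a,b)=(1,5): 1·1+6·5=31≤33, 4·1+4·5=24≤29, objective 50.
The best lattice point is (2,5), giving 55.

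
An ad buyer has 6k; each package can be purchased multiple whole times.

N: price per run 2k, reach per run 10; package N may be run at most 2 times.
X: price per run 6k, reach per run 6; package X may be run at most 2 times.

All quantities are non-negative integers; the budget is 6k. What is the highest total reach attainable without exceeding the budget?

20

2×N: price 4 ≤ 6, reach 2·10 = 20.
1×N: price 2 ≤ 6, reach 1·10 = 10.
Best is 20.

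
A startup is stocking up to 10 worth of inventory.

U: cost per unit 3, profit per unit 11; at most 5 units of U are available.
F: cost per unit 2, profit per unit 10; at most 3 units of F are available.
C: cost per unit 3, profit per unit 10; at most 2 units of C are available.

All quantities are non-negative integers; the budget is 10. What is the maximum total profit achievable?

42

This is a bounded integer knapsack.
Take 2×U and 2×F: cost 10 ≤ 10, profit 2·11 + 2·10 = 42.
No other integer combination yields more.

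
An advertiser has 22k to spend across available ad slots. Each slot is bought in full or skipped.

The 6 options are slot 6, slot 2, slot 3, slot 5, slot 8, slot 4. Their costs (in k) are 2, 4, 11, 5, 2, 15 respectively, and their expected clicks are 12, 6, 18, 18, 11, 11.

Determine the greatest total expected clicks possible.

Take slot 6, slot 3, slot 5, and slot 8: cost 2 + 11 + 5 + 2 = 20 ≤ 22, expected clicks 12 + 18 + 18 + 11 = 59.
No other feasible combination does better.

59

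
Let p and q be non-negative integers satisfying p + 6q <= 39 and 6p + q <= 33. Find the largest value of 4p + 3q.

31

(p,q)=(4,5): 1·4+6·5=34≤39, 6·4+1·5=29≤33, objective 31.
(p,q)=(3,6): 1·3+6·6=39≤39, 6·3+1·6=24≤33, objective 30.
(p,q)=(4,4): 1·4+6·4=28≤39, 6·4+1·4=28≤33, objective 28.
Maximum is 31 at (p,q)=(4,5).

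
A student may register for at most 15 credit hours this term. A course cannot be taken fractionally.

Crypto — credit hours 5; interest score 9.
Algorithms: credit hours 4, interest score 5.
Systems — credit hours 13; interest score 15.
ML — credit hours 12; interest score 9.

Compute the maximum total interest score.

This is an integer program with binary decision variables.
Allowing fractional choices, the relaxed optimum would be about 20.9, but courses are indivisible.
Crypto: credit hours 5 ≤ 15, interest score 9.
Systems: credit hours 13 ≤ 15, interest score 15.
Crypto + Algorithms: credit hours 5 + 4 = 9 ≤ 15, interest score 9 + 5 = 14.
Best is Systems with total interest score 15.

15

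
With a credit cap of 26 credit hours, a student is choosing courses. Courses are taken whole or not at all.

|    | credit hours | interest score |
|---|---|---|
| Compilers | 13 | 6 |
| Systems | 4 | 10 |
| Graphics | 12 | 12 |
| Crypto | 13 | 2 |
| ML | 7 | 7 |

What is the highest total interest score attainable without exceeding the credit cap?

29

This is an integer program with binary decision variables.
Take Systems, Graphics, and ML: credit hours 4 + 12 + 7 = 23 ≤ 26, interest score 10 + 12 + 7 = 29.
No other feasible combination does better.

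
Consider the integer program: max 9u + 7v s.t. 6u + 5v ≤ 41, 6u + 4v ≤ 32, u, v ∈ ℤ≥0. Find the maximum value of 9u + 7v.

(u,v)=(0,8): 6·0+5·8=40≤41, 6·0+4·8=32≤32, objective 56.
(u,v)=(0,7): 6·0+5·7=35≤41, 6·0+4·7=28≤32, objective 49.
The best lattice point is (0,8), giving 56.

56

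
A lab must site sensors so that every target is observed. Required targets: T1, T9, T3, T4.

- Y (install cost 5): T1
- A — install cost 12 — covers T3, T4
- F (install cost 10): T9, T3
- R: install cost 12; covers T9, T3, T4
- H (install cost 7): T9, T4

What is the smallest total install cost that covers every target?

The greedy cost-per-new-target heuristic would pick H, Y, and F for 22, but a cheaper cover exists.
Choose Y and R: together they cover T1, T9, T3, T4 — every target.
Total install cost: 5 + 12 = 17.
No cover costs less than 17.

17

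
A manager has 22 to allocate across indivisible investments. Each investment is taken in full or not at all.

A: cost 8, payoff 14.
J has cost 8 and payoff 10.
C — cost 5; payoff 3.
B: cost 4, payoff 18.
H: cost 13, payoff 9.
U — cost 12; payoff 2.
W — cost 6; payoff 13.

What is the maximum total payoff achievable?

45

This is a 0-1 knapsack instance.
A + B + W: cost 8 + 4 + 6 = 18 ≤ 22, payoff 14 + 18 + 13 = 45.
J + B + W: cost 8 + 4 + 6 = 18 ≤ 22, payoff 10 + 18 + 13 = 41.
A + J + B: cost 8 + 8 + 4 = 20 ≤ 22, payoff 14 + 10 + 18 = 42.
Best is A, B, and W with total payoff 45.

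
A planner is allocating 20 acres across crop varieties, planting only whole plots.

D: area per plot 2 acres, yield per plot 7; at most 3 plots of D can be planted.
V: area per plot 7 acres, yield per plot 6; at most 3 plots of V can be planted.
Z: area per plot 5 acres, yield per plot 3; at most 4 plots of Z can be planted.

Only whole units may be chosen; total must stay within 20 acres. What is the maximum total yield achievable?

33

D has the best ratio (7/2); taking only D gives at most 3×7 = 21 (stopped by the supply cap of 3).
Mixing does better — 3×D and 2×V: area 20 ≤ 20, yield 3·7 + 2·6 = 33.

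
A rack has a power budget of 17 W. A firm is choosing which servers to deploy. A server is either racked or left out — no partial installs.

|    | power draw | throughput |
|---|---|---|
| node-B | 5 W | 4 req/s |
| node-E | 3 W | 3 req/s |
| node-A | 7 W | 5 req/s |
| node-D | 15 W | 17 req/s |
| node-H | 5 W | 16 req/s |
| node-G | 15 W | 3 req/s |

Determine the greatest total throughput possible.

This is a 0-1 knapsack instance.
Take node-B, node-A, and node-H: power draw 5 + 7 + 5 = 17 ≤ 17, throughput 4 + 5 + 16 = 25.
No other feasible combination does better.

25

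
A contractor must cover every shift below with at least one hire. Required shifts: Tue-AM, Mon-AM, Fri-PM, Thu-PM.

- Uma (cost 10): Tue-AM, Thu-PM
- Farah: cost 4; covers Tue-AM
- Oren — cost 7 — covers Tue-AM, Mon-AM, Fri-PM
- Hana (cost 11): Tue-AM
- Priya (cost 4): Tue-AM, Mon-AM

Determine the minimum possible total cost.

17

Choose Uma and Oren: together they cover Tue-AM, Mon-AM, Fri-PM, Thu-PM — every shift.
Total cost: 10 + 7 = 17.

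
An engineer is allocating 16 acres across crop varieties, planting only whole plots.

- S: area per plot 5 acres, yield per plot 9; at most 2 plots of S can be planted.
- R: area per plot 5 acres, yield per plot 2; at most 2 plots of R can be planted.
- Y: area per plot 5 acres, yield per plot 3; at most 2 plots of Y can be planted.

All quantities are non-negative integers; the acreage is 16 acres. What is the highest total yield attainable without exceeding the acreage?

This is a bounded integer knapsack.
Take 2×S and 1×Y: area 15 ≤ 16, yield 2·9 + 1·3 = 21.
S has the best ratio (9/5) and is taken to its limit of 2; remaining capacity is filled optimally with the others.

21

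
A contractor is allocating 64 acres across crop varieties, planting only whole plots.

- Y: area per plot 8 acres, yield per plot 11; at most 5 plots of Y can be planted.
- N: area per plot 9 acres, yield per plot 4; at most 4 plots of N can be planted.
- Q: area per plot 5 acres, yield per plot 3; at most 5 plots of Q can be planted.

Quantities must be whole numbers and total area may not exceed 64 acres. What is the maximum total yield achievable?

68

Take 5×Y, 1×N, and 3×Q: area 64 ≤ 64, yield 5·11 + 1·4 + 3·3 = 68.
Y has the best ratio (11/8) and is taken to its limit of 5; remaining capacity is filled optimally with the others.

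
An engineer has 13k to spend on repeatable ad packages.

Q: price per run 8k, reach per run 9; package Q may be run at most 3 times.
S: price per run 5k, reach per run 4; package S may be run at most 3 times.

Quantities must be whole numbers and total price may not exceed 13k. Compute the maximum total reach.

Q has the best ratio (9/8); taking only Q gives at most 1×9 = 9 (stopped by the price limit).
Mixing does better — 1×Q and 1×S: price 13 ≤ 13, reach 1·9 + 1·4 = 13.

13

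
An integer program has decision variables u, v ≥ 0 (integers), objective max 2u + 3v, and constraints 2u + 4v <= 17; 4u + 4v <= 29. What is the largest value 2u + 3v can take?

15

Relaxing integrality, the LP optimum is 15.75 at (u,v) = (6, 1.25), which is not an integer point.
(u,v)=(6,1): 2·6+4·1=16≤17, 4·6+4·1=28≤29, objective 15.
(u,v)=(7,0): 2·7+4·0=14≤17, 4·7+4·0=28≤29, objective 14.
(u,v)=(5,1): 2·5+4·1=14≤17, 4·5+4·1=24≤29, objective 13.
No feasible integer point exceeds 15.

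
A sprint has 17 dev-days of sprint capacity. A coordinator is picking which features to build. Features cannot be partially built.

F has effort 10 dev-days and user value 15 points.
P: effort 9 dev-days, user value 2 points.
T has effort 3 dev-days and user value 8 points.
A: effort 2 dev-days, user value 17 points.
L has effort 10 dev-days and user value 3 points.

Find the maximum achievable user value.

F + A: effort 10 + 2 = 12 ≤ 17, user value 15 + 17 = 32.
F + T + A: effort 10 + 3 + 2 = 15 ≤ 17, user value 15 + 8 + 17 = 40.
Best is F, T, and A with total user value 40.

40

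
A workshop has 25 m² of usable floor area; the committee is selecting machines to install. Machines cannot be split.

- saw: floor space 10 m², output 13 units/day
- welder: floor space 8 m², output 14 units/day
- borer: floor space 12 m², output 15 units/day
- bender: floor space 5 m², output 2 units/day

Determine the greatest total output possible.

Take welder, borer, and bender: floor space 8 + 12 + 5 = 25 ≤ 25, output 14 + 15 + 2 = 31.
No other feasible combination does better.

31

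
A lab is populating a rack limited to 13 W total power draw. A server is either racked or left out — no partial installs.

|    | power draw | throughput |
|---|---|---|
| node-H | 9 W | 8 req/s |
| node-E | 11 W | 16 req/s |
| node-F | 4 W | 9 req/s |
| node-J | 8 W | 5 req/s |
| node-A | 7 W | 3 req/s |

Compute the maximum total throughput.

17

Allowing fractional choices, the relaxed optimum would be about 22.1, but servers are indivisible.
node-F + node-J: power draw 4 + 8 = 12 ≤ 13, throughput 9 + 5 = 14.
node-E: power draw 11 ≤ 13, throughput 16.
node-H + node-F: power draw 9 + 4 = 13 ≤ 13, throughput 8 + 9 = 17.
Best is node-H and node-F with total throughput 17.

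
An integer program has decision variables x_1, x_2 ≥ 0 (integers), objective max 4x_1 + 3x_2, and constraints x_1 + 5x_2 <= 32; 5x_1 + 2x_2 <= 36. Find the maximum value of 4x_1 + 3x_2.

(x_1,x_2)=(5,5): 1·5+5·5=30≤32, 5·5+2·5=35≤36, objective 35.
(x_1,x_2)=(5,4): 1·5+5·4=25≤32, 5·5+2·4=33≤36, objective 32.
(x_1,x_2)=(4,5): 1·4+5·5=29≤32, 5·4+2·5=30≤36, objective 31.
The best lattice point is (5,5), giving 35.

35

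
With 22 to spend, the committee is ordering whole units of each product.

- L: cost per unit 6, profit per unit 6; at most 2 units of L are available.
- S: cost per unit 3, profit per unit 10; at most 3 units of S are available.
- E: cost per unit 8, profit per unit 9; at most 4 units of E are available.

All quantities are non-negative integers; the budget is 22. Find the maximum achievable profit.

42

Take 2×L and 3×S: cost 21 ≤ 22, profit 2·6 + 3·10 = 42.
S has the best ratio (10/3) and is taken to its limit of 3; remaining capacity is filled optimally with the others.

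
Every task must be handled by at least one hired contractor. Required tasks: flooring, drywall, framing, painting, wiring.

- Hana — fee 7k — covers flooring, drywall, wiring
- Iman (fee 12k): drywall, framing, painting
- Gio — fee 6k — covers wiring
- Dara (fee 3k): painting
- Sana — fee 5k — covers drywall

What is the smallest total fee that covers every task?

Choose Hana and Iman: together they cover flooring, drywall, framing, painting, wiring — every task.
Total fee: 7 + 12 = 19.

19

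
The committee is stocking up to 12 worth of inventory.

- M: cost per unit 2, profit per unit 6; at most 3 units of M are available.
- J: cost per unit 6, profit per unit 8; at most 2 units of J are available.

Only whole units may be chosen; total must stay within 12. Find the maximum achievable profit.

Take 3×M and 1×J: cost 12 ≤ 12, profit 3·6 + 1·8 = 26.
M has the best ratio (6/2) and is taken to its limit of 3; remaining capacity is filled optimally with the others.

26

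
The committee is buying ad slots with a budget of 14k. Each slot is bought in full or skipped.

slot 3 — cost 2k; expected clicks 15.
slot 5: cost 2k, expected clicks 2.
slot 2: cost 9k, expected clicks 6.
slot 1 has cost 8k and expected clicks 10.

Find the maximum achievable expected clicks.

27

slot 3 + slot 1: cost 2 + 8 = 10 ≤ 14, expected clicks 15 + 10 = 25.
slot 3 + slot 5 + slot 2: cost 2 + 2 + 9 = 13 ≤ 14, expected clicks 15 + 2 + 6 = 23.
slot 3 + slot 5 + slot 1: cost 2 + 2 + 8 = 12 ≤ 14, expected clicks 15 + 2 + 10 = 27.
Best is slot 3, slot 5, and slot 1 with total expected clicks 27.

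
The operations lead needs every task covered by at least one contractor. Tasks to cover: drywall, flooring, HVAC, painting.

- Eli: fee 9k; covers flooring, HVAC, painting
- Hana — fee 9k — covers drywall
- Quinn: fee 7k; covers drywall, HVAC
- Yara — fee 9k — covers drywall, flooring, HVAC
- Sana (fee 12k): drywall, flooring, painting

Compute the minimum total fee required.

16

This is an integer covering problem.
Choose Eli and Quinn: together they cover drywall, flooring, HVAC, painting — every task.
Total fee: 9 + 7 = 16.
No cover costs less than 16.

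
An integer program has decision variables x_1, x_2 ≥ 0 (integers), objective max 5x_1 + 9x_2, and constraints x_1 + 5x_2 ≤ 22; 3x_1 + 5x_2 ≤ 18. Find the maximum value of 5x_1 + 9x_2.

Relaxing integrality, the LP optimum is 32.40 at (x_1,x_2) = (0, 3.6), which is not an integer point.
(x_1,x_2)=(1,3): 1·1+5·3=16≤22, 3·1+5·3=18≤18, objective 32.
(x_1,x_2)=(2,2): 1·2+5·2=12≤22, 3·2+5·2=16≤18, objective 28.
(x_1,x_2)=(0,3): 1·0+5·3=15≤22, 3·0+5·3=15≤18, objective 27.
Maximum is 32 at (x_1,x_2)=(1,3).

32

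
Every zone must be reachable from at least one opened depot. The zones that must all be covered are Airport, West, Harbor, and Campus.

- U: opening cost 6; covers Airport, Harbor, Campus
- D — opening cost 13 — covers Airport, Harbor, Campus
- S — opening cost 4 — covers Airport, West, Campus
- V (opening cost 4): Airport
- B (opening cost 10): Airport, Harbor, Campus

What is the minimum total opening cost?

10

This is an integer covering problem.
Choose U and S: together they cover Airport, West, Harbor, Campus — every zone.
Total opening cost: 6 + 4 = 10.
No cover costs less than 10.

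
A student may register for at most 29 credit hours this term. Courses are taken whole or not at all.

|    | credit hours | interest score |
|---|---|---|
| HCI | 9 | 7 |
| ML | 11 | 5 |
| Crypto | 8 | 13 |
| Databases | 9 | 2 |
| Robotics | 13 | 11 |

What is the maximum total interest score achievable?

25

Treat it as a binary knapsack problem.
Take HCI, ML, and Crypto: credit hours 9 + 11 + 8 = 28 ≤ 29, interest score 7 + 5 + 13 = 25.
No other feasible combination does better.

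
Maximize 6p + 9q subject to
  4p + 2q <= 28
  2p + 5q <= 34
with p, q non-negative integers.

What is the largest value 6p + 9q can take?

(p,q)=(4,5) is feasible, giving 69.
(p,q)=(5,4) is feasible, giving 66.
(p,q)=(3,5) is feasible, giving 63.
(p,q)=(4,4) is feasible, giving 60.
The best lattice point is (4,5), giving 69.

69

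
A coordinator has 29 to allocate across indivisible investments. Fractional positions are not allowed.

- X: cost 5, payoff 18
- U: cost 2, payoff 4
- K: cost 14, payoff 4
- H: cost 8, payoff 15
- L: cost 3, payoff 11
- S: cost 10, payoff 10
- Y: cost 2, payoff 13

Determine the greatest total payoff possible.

67

Allowing fractional choices, the relaxed optimum would be about 70.0, but investments are indivisible.
X + U + H + S + Y: cost 5 + 2 + 8 + 10 + 2 = 27 ≤ 29, payoff 18 + 4 + 15 + 10 + 13 = 60.
X + H + L + S + Y: cost 5 + 8 + 3 + 10 + 2 = 28 ≤ 29, payoff 18 + 15 + 11 + 10 + 13 = 67.
X + U + H + L + Y: cost 5 + 2 + 8 + 3 + 2 = 20 ≤ 29, payoff 18 + 4 + 15 + 11 + 13 = 61.
Best is X, H, L, S, and Y with total payoff 67.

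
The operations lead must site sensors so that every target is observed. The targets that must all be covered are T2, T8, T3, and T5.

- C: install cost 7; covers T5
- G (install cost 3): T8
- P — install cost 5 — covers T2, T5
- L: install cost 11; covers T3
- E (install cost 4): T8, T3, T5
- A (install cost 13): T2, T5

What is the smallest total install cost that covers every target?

9

Choose P and E: together they cover T2, T8, T3, T5 — every target.
Total install cost: 5 + 4 = 9.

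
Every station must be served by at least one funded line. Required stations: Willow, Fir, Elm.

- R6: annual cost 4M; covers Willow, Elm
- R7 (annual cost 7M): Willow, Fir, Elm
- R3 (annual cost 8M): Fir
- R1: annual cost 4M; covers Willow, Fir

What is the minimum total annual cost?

7

R7 alone covers Willow, Fir, Elm — every station.
Total annual cost: 7.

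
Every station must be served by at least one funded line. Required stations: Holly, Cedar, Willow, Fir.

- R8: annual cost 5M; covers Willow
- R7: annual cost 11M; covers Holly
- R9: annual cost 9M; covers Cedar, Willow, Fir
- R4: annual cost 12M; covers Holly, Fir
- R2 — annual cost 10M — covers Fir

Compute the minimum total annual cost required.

Choose R7 and R9: together they cover Holly, Cedar, Willow, Fir — every station.
Total annual cost: 11 + 9 = 20.
No cover costs less than 20.

20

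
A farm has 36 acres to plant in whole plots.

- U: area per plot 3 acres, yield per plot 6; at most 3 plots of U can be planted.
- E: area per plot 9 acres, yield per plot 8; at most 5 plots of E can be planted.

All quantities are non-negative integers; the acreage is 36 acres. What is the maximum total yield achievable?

42

2×U and 3×E: area 33 ≤ 36, yield 2·6 + 3·8 = 36.
3×U and 3×E: area 36 ≤ 36, yield 3·6 + 3·8 = 42.
Best is 42.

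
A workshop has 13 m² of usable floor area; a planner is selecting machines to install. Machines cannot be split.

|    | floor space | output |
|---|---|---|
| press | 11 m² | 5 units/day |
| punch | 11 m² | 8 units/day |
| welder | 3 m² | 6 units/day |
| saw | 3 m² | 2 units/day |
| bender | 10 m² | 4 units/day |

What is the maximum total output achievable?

10

welder + bender: floor space 3 + 10 = 13 ≤ 13, output 6 + 4 = 10.
welder + saw: floor space 3 + 3 = 6 ≤ 13, output 6 + 2 = 8.
punch: floor space 11 ≤ 13, output 8.
Best is welder and bender with total output 10.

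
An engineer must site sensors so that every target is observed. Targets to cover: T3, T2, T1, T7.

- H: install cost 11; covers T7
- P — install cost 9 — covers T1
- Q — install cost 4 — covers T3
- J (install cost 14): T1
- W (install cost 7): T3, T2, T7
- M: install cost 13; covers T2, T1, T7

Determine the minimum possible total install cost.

16

This is a weighted set-cover instance.
Choose P and W: together they cover T3, T2, T1, T7 — every target.
Total install cost: 9 + 7 = 16.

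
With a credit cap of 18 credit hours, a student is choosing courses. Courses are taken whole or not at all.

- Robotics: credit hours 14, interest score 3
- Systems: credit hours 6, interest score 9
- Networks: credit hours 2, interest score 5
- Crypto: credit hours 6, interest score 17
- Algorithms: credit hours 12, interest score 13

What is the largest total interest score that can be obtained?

This is a 0-1 knapsack instance.
Crypto + Algorithms: credit hours 6 + 12 = 18 ≤ 18, interest score 17 + 13 = 30.
Systems + Networks + Crypto: credit hours 6 + 2 + 6 = 14 ≤ 18, interest score 9 + 5 + 17 = 31.
Best is Systems, Networks, and Crypto with total interest score 31.

31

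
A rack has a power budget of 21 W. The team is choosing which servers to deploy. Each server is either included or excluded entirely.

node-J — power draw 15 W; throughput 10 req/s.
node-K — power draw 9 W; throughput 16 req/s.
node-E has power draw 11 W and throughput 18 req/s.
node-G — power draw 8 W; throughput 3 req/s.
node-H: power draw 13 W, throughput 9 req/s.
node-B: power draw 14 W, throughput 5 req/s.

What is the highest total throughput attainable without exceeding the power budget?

Take node-K and node-E: power draw 9 + 11 = 20 ≤ 21, throughput 16 + 18 = 34.
No other feasible combination does better.

34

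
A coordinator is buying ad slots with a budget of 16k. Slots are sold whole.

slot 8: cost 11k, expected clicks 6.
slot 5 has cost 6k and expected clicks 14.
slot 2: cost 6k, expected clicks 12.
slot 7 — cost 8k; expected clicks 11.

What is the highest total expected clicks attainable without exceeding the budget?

This is an integer program with binary decision variables.
Allowing fractional choices, the relaxed optimum would be about 31.5, but ad slots are indivisible.
slot 5 + slot 2: cost 6 + 6 = 12 ≤ 16, expected clicks 14 + 12 = 26.
slot 5 + slot 7: cost 6 + 8 = 14 ≤ 16, expected clicks 14 + 11 = 25.
slot 2 + slot 7: cost 6 + 8 = 14 ≤ 16, expected clicks 12 + 11 = 23.
Best is slot 5 and slot 2 with total expected clicks 26.

26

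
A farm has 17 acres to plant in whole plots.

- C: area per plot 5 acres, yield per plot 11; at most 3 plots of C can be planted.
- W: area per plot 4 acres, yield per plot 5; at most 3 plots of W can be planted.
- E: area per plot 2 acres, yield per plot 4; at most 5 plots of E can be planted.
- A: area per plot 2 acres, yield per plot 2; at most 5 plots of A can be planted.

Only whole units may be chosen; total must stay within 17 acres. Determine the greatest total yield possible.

37

This is a bounded integer knapsack.
3×C and 1×E: area 17 ≤ 17, yield 3·11 + 1·4 = 37.
3×C and 1×A: area 17 ≤ 17, yield 3·11 + 1·2 = 35.
Best is 37.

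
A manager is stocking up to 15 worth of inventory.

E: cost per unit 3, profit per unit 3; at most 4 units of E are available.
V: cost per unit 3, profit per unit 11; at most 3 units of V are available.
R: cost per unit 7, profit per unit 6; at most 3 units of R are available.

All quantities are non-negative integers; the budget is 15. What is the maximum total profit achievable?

39

Take 2×E and 3×V: cost 15 ≤ 15, profit 2·3 + 3·11 = 39.
V has the best ratio (11/3) and is taken to its limit of 3; remaining capacity is filled optimally with the others.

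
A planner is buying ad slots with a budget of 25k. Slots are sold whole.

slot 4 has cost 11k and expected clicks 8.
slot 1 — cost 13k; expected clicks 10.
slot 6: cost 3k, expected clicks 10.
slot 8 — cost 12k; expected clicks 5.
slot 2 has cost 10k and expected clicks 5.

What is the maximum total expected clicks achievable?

23

Treat it as a binary knapsack problem.
Take slot 4, slot 6, and slot 2: cost 11 + 3 + 10 = 24 ≤ 25, expected clicks 8 + 10 + 5 = 23.
No other feasible combination does better.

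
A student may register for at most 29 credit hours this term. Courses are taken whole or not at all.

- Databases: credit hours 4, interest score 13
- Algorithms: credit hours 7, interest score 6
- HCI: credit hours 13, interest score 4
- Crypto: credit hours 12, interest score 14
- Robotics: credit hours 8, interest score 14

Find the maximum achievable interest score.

This is an integer program with binary decision variables.
Take Databases, Crypto, and Robotics: credit hours 4 + 12 + 8 = 24 ≤ 29, interest score 13 + 14 + 14 = 41.
No other feasible combination does better.

41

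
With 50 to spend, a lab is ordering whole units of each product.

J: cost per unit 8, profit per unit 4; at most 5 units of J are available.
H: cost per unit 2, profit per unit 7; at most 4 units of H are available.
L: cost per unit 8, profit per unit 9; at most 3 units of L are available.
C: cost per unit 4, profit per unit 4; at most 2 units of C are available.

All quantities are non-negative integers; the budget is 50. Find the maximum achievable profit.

H has the best ratio (7/2); taking only H gives at most 4×7 = 28 (stopped by the supply cap of 4).
Mixing does better — 1×J, 4×H, 3×L, and 2×C: cost 48 ≤ 50, profit 1·4 + 4·7 + 3·9 + 2·4 = 67.

67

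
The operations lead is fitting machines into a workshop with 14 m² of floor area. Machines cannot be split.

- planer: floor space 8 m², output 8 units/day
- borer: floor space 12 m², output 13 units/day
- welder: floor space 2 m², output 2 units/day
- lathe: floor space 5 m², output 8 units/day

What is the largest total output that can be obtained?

Treat it as a binary knapsack problem.
Take planer and lathe: floor space 8 + 5 = 13 ≤ 14, output 8 + 8 = 16.
No other feasible combination does better.

16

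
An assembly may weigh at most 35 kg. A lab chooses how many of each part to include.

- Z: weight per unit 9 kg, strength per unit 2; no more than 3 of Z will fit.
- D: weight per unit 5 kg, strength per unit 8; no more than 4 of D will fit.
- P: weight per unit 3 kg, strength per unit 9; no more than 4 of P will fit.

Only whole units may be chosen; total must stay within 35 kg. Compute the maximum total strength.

68

4×D and 4×P: weight 32 ≤ 35, strength 4·8 + 4·9 = 68.
3×D and 4×P: weight 27 ≤ 35, strength 3·8 + 4·9 = 60.
Best is 68.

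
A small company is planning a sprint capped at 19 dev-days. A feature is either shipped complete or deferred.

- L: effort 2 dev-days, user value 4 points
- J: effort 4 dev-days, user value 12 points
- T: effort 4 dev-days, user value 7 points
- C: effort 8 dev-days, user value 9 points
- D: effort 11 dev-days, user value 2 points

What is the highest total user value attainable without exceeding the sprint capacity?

32

This is a 0-1 knapsack instance.
Take L, J, T, and C: effort 2 + 4 + 4 + 8 = 18 ≤ 19, user value 4 + 12 + 7 + 9 = 32.
No other feasible combination does better.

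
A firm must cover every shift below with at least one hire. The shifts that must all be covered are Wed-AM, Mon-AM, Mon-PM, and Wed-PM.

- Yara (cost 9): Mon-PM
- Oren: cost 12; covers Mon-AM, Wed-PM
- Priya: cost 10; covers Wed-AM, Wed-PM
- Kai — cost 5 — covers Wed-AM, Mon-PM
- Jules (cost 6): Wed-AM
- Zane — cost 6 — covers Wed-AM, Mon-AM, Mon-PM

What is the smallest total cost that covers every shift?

16

This is a weighted set-cover instance.
Choose Priya and Zane: together they cover Wed-AM, Mon-AM, Mon-PM, Wed-PM — every shift.
Total cost: 10 + 6 = 16.
No cover costs less than 16.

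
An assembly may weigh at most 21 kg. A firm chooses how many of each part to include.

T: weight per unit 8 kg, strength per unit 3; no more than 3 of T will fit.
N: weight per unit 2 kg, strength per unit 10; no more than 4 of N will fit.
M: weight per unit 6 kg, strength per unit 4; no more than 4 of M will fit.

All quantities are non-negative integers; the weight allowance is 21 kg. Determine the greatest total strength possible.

4×N and 2×M: weight 20 ≤ 21, strength 4·10 + 2·4 = 48.
4×N and 1×M: weight 14 ≤ 21, strength 4·10 + 1·4 = 44.
Best is 48.

48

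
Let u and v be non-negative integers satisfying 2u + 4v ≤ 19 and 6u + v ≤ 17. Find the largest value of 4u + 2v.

(u,v)=(2,3): 2·2+4·3=16≤19, 6·2+1·3=15≤17, objective 14.
(u,v)=(1,4): 2·1+4·4=18≤19, 6·1+1·4=10≤17, objective 12.
No feasible integer point exceeds 14.

14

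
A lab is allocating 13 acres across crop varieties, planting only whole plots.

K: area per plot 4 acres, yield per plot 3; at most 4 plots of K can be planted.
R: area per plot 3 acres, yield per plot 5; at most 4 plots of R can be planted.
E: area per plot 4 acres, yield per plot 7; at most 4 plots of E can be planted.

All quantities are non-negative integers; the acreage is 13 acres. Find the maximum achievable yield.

22

Take 3×R and 1×E: area 13 ≤ 13, yield 3·5 + 1·7 = 22.
No other integer combination yields more.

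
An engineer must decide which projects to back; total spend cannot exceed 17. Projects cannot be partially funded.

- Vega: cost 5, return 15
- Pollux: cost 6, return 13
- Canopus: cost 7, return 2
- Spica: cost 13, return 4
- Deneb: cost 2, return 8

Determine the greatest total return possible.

36

Vega + Pollux: cost 5 + 6 = 11 ≤ 17, return 15 + 13 = 28.
Vega + Pollux + Deneb: cost 5 + 6 + 2 = 13 ≤ 17, return 15 + 13 + 8 = 36.
Best is Vega, Pollux, and Deneb with total return 36.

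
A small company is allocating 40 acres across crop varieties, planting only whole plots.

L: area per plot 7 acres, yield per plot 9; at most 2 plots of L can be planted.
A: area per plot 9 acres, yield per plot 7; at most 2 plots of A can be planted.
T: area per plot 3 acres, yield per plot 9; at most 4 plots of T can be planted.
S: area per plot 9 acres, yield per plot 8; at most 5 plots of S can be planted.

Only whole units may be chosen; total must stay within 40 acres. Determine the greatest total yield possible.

T has the best ratio (9/3); taking only T gives at most 4×9 = 36 (stopped by the supply cap of 4).
Mixing does better — 2×L, 4×T, and 1×S: area 35 ≤ 40, yield 2·9 + 4·9 + 1·8 = 62.

62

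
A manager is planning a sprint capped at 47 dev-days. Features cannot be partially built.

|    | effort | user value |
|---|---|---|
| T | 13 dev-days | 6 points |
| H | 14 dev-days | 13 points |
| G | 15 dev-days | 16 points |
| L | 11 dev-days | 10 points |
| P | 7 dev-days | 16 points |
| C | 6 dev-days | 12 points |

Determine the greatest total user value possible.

This is a 0-1 knapsack instance.
Take H, G, P, and C: effort 14 + 15 + 7 + 6 = 42 ≤ 47, user value 13 + 16 + 16 + 12 = 57.
No other feasible combination does better.

57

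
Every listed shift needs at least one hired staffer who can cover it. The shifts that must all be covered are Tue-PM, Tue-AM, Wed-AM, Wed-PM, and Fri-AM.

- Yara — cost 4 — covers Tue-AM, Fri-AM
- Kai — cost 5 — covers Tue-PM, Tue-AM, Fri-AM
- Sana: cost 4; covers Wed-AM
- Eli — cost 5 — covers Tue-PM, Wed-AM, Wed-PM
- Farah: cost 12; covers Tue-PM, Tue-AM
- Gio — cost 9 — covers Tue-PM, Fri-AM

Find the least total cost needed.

9

This is a weighted set-cover instance.
The greedy cost-per-new-shift heuristic would pick Kai and Eli for 10, but a cheaper cover exists.
Choose Yara and Eli: together they cover Tue-PM, Tue-AM, Wed-AM, Wed-PM, Fri-AM — every shift.
Total cost: 4 + 5 = 9.
No cover costs less than 9.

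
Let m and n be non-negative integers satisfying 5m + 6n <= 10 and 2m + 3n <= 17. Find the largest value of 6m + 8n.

(m,n)=(2,0): 5·2+6·0=10≤10, 2·2+3·0=4≤17, objective 12.
(m,n)=(0,1): 5·0+6·1=6≤10, 2·0+3·1=3≤17, objective 8.
Maximum is 12 at (m,n)=(2,0).

12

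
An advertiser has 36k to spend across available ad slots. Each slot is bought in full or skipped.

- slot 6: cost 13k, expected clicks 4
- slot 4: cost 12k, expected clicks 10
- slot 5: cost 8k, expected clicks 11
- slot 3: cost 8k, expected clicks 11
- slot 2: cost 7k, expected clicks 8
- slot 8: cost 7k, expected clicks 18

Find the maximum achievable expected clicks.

50

This is an integer program with binary decision variables.
slot 4 + slot 5 + slot 3 + slot 8: cost 12 + 8 + 8 + 7 = 35 ≤ 36, expected clicks 10 + 11 + 11 + 18 = 50.
slot 4 + slot 5 + slot 2 + slot 8: cost 12 + 8 + 7 + 7 = 34 ≤ 36, expected clicks 10 + 11 + 8 + 18 = 47.
slot 5 + slot 3 + slot 2 + slot 8: cost 8 + 8 + 7 + 7 = 30 ≤ 36, expected clicks 11 + 11 + 8 + 18 = 48.
Best is slot 4, slot 5, slot 3, and slot 8 with total expected clicks 50.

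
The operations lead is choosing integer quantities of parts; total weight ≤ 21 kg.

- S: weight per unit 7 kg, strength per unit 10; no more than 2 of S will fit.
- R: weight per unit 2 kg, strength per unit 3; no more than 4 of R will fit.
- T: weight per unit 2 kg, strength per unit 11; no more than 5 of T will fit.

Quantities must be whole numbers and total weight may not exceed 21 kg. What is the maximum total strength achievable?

71

This is a bounded integer knapsack.
1×S, 1×R, and 5×T: weight 19 ≤ 21, strength 1·10 + 1·3 + 5·11 = 68.
1×S, 2×R, and 5×T: weight 21 ≤ 21, strength 1·10 + 2·3 + 5·11 = 71.
Best is 71.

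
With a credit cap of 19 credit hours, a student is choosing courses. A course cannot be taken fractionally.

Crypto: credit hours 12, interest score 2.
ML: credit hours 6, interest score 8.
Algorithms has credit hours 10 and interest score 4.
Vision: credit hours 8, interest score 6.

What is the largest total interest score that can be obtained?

This is a 0-1 knapsack instance.
Allowing fractional choices, the relaxed optimum would be about 16.0, but courses are indivisible.
ML + Algorithms: credit hours 6 + 10 = 16 ≤ 19, interest score 8 + 4 = 12.
Crypto + ML: credit hours 12 + 6 = 18 ≤ 19, interest score 2 + 8 = 10.
ML + Vision: credit hours 6 + 8 = 14 ≤ 19, interest score 8 + 6 = 14.
Best is ML and Vision with total interest score 14.

14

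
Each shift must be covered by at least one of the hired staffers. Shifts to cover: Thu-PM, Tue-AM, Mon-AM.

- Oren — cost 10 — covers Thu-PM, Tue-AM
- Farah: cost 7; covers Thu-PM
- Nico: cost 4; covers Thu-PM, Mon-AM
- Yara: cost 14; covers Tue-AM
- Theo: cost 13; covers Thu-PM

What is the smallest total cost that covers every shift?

14

This is a weighted set-cover instance.
Choose Oren and Nico: together they cover Thu-PM, Tue-AM, Mon-AM — every shift.
Total cost: 10 + 4 = 14.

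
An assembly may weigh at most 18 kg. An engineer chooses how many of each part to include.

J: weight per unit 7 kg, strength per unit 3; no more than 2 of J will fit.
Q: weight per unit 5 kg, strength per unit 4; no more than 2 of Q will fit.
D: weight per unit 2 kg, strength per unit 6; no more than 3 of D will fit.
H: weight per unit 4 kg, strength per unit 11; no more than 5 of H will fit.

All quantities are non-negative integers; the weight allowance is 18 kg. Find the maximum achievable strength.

This is a bounded integer knapsack.
D has the best ratio (6/2); taking only D gives at most 3×6 = 18 (stopped by the supply cap of 3).
Mixing does better — 3×D and 3×H: weight 18 ≤ 18, strength 3·6 + 3·11 = 51.

51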